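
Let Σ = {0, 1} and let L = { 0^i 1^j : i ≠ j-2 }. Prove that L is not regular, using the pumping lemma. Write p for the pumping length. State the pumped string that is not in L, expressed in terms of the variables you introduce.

Assume L is regular. Let p be the pumping length given by the pumping lemma.
Choose w = 0^p 1^{p+p!+2}. Since p ≠ (p+p!+2)-2 = p+p!, w ∈ L; and |w| ≥ p.
Write w = xyz as guaranteed by the lemma, with |xy| ≤ p and |y| ≥ 1.
The first p characters of w are 0's, so xy (and hence y) consists only of 0's. Write y = 0^k, 1 ≤ k ≤ p.
Since 1 ≤ k ≤ p, k divides p!; set t = 1 + p!/k. Then xy^t z has p + (p!/k)·k = p + p! copies of 0. Now the 0-count is p+p! and (1-count)-2 = (p+p!+2)-2 = p+p!, so i ≠ j-2 fails. So xy^t z = 0^{p+p!} 1^{p+p!+2} ∉ L.
Contradiction. Therefore L is not regular.

0^{p+p!} 1^{p+p!+2}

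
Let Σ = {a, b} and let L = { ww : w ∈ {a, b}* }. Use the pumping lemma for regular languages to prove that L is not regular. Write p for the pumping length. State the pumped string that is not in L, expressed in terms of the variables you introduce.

Assume L is regular; let p be its pumping constant.
Take w = a^p b^p a^p b^p = uu where u = a^pb^p; then w ∈ L and |w| = 4p ≥ p.
By the pumping lemma, w = xyz with |xy| ≤ p and |y| > 0.
Because |xy| ≤ p and w begins with p copies of a, we have y = a^k with 1 ≤ k ≤ p.
Pump with i = 2: xy^2z = a^{p+k} b^p a^p b^p, of length 4p+k. Suppose this equals vv. The string starts with a and ends with b, so v does too; thus the boundary between the two copies of v is a b→a transition. There is exactly one such transition, at position 2p+k, so |v| = 2p+k and |vv| = 4p+2k ≠ 4p+k since k ≥ 1. So xy^2z ∉ L.
Contradiction. Therefore L is not regular.

a^{p+k} b^p a^p b^p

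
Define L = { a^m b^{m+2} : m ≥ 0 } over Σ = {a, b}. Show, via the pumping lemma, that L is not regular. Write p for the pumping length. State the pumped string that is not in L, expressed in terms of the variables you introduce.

a^{p+k} b^{p+2}

Assume L is regular. Let p be the pumping length given by the pumping lemma.
Take w = a^p b^{p+2}. Then w ∈ L and |w| = 2p+2 ≥ p.
By the pumping lemma, w = xyz with |xy| ≤ p and |y| ≥ 1.
The first p characters of w are a's, so xy (and hence y) consists only of a's. Write y = a^k, 1 ≤ k ≤ p.
Pump with i = 2: xy^2z = a^{p+k} b^{p+2}. For this to lie in L we would need p+2 = (p+k)+2, which forces k = 0. But k ≥ 1, so xy^2z ∉ L.
This is a contradiction; hence L is not regular.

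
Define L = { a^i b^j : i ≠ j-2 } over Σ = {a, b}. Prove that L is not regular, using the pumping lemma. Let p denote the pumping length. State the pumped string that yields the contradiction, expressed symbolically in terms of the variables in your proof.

a^{p+p!} b^{p+p!+2}

Assume L is regular. Let p be the pumping length given by the pumping lemma.
Choose w = a^p b^{p+p!+2}. Since p ≠ (p+p!+2)-2 = p+p!, w ∈ L; and |w| ≥ p.
Write w = xyz as guaranteed by the lemma, with |xy| ≤ p and y is nonempty.
Because |xy| ≤ p and w begins with p copies of a, we have y = a^k with 1 ≤ k ≤ p.
Since 1 ≤ k ≤ p, k divides p!; set t = 1 + p!/k. Then xy^t z has p + (p!/k)·k = p + p! copies of a. Now the a-count is p+p! and (b-count)-2 = (p+p!+2)-2 = p+p!, so i ≠ j-2 fails. So xy^t z = a^{p+p!} b^{p+p!+2} ∉ L.
This contradicts the pumping lemma, so L is not regular.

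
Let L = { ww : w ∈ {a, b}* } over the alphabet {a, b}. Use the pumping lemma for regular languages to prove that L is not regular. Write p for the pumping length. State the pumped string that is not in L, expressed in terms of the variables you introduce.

a^{p+k} b^p a^p b^p

Suppose for contradiction that L is regular, and let p be the pumping length.
Take w = a^p b^p a^p b^p = uu where u = a^pb^p; then w ∈ L and |w| = 4p ≥ p.
The pumping lemma gives a decomposition w = xyz where |xy| ≤ p and |y| ≥ 1.
The first p characters of w are a's, so xy (and hence y) consists only of a's. Write y = a^k, 1 ≤ k ≤ p.
Pump with i = 2: xy^2z = a^{p+k} b^p a^p b^p, of length 4p+k. Suppose this equals vv. The string starts with a and ends with b, so v does too; thus the boundary between the two copies of v is a b→a transition. There is exactly one such transition, at position 2p+k, so |v| = 2p+k and |vv| = 4p+2k ≠ 4p+k since k ≥ 1. So xy^2z ∉ L.
This contradicts the pumping lemma, so L is not regular.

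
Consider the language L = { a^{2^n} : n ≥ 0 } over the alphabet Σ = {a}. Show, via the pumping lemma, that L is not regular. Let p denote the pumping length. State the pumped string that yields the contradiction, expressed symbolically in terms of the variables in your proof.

Assume L is regular. Let p be the pumping length given by the pumping lemma.
Take w = a^{2^p} ∈ L with |w| = 2^p ≥ p.
Write w = xyz as guaranteed by the lemma, with |xy| ≤ p and |y| > 0.
Then y = a^k for some k with 1 ≤ k ≤ p.
Pump with i = 2: xy^2z = a^{2^p+k}. Since 1 ≤ k ≤ p < 2^p, we have 2^p < 2^p+k < 2^{p+1}, so 2^p+k is not a power of 2. So xy^2z ∉ L.
This is a contradiction; hence L is not regular.

a^{2^p+k}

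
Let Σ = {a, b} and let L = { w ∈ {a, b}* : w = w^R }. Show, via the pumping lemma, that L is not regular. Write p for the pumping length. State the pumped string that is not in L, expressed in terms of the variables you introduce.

a^{p+k} b a^p

Assume L is regular. Let p be the pumping length given by the pumping lemma.
Take w = a^p b a^p, a palindrome of length 2p+1 ≥ p.
By the pumping lemma, w = xyz with |xy| ≤ p and |y| ≥ 1.
Because |xy| ≤ p and w begins with p copies of a, we have y = a^k with 1 ≤ k ≤ p.
Pump with i = 2: xy^2z = a^{p+k} b a^p. Its reverse is a^p b a^{p+k}, which differs from xy^2z since k ≥ 1. So xy^2z is not a palindrome and xy^2z ∉ L.
This contradicts the pumping lemma, so L is not regular.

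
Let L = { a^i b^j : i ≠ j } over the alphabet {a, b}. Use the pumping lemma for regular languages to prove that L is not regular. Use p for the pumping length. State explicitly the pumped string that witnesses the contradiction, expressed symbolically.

Toward a contradiction, assume L is regular with pumping length p.
Choose w = a^p b^{p+p!}. Since p ≠ p+p!, w ∈ L; and |w| ≥ p.
Write w = xyz as guaranteed by the lemma, with |xy| ≤ p and |y| > 0.
Because |xy| ≤ p and w begins with p copies of a, we have y = a^k with 1 ≤ k ≤ p.
Since 1 ≤ k ≤ p, k divides p!; set t = 1 + p!/k. Then xy^t z has p + (p!/k)·k = p + p! copies of a. Now the a-count equals the b-count, so i ≠ j fails. So xy^t z = a^{p+p!} b^{p+p!} ∉ L.
This contradicts the pumping lemma, so L is not regular.

a^{p+p!} b^{p+p!}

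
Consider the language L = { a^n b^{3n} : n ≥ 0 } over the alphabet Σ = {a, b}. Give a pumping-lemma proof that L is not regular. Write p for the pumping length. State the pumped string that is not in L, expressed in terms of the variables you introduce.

a^{p+k} b^{3p}

Toward a contradiction, assume L is regular with pumping length p.
Take w = a^p b^{3p}. Then w ∈ L and |w| = 4p ≥ p.
Write w = xyz as guaranteed by the lemma, with |xy| ≤ p and |y| ≥ 1.
Because |xy| ≤ p and w begins with p copies of a, we have y = a^k with 1 ≤ k ≤ p.
Pump with i = 2: xy^2z = a^{p+k} b^{3p}. For this to lie in L we would need 3p = 3(p+k), which forces k = 0. But k ≥ 1, so xy^2z ∉ L.
This is a contradiction; hence L is not regular.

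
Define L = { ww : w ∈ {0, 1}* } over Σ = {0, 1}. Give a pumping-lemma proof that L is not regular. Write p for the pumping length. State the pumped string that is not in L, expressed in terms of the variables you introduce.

0^{p+k} 1^p 0^p 1^p

Suppose for contradiction that L is regular, and let p be the pumping length.
Take w = 0^p 1^p 0^p 1^p = uu where u = 0^p1^p; then w ∈ L and |w| = 4p ≥ p.
The pumping lemma gives a decomposition w = xyz where |xy| ≤ p and |y| ≥ 1.
Since the first p symbols of w are all 0's and |xy| ≤ p, y lies entirely in the leading 0-block: y = 0^k for some k with 1 ≤ k ≤ p.
Pump with i = 2: xy^2z = 0^{p+k} 1^p 0^p 1^p, of length 4p+k. Suppose this equals vv. The string starts with 0 and ends with 1, so v does too; thus the boundary between the two copies of v is a 1→0 transition. There is exactly one such transition, at position 2p+k, so |v| = 2p+k and |vv| = 4p+2k ≠ 4p+k since k ≥ 1. So xy^2z ∉ L.
Contradiction. Therefore L is not regular.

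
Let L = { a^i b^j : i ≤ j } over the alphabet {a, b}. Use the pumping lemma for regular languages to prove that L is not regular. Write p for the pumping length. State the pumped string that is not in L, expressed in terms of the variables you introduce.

Assume L is regular. Let p be the pumping length given by the pumping lemma.
Choose w = a^p b^p ∈ L, with |w| = 2p ≥ p.
The pumping lemma gives a decomposition w = xyz where |xy| ≤ p and |y| ≥ 1.
Because |xy| ≤ p and w begins with p copies of a, we have y = a^k with 1 ≤ k ≤ p.
Consider xy^2z = a^{p+k} b^p. Since k ≥ 1, the a-count p+k exceeds the b-count p, so i ≤ j fails; thus xy^2z ∉ L.
This is a contradiction; hence L is not regular.

a^{p+k} b^p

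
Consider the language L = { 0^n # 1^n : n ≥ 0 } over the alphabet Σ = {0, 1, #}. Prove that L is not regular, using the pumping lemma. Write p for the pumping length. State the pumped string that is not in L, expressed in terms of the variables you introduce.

0^{p+k} # 1^p

Assume L is regular. Let p be the pumping length given by the pumping lemma.
Take w = 0^p # 1^p ∈ L with |w| = 2p+1 ≥ p.
The pumping lemma gives a decomposition w = xyz where |xy| ≤ p and |y| > 0.
The first p characters of w are 0's, so xy (and hence y) consists only of 0's. Write y = 0^k, 1 ≤ k ≤ p.
Pump with i = 2: xy^2z = 0^{p+k} # 1^p, which would require p+k = p. But k ≥ 1, so xy^2z ∉ L.
This is a contradiction; hence L is not regular.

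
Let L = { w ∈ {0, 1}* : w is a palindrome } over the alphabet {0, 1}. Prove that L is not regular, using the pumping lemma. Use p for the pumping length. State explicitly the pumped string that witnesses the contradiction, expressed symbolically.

0^{p+k} 1 0^p

Toward a contradiction, assume L is regular with pumping length p.
Take w = 0^p 1 0^p, a palindrome of length 2p+1 ≥ p.
Write w = xyz as guaranteed by the lemma, with |xy| ≤ p and y is nonempty.
Because |xy| ≤ p and w begins with p copies of 0, we have y = 0^k with 1 ≤ k ≤ p.
Pump with i = 2: xy^2z = 0^{p+k} 1 0^p. Its reverse is 0^p 1 0^{p+k}, which differs from xy^2z since k ≥ 1. So xy^2z is not a palindrome and xy^2z ∉ L.
Contradiction. Therefore L is not regular.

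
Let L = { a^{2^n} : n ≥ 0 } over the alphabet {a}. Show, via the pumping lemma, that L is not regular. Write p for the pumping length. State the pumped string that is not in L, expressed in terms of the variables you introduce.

a^{2^p+k}

Suppose for contradiction that L is regular, and let p be the pumping length.
Take w = a^{2^p} ∈ L with |w| = 2^p ≥ p.
By the pumping lemma, w = xyz with |xy| ≤ p and y is nonempty.
Then y = a^k for some k with 1 ≤ k ≤ p.
Pump with i = 2: xy^2z = a^{2^p+k}. Since 1 ≤ k ≤ p < 2^p, we have 2^p < 2^p+k < 2^{p+1}, so 2^p+k is not a power of 2. So xy^2z ∉ L.
This is a contradiction; hence L is not regular.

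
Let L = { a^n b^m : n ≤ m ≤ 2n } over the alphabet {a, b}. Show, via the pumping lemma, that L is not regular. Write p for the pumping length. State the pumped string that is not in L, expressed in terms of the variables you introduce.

Toward a contradiction, assume L is regular with pumping length p.
Take w = a^p b^p ∈ L (since p ≤ p ≤ 2p), with |w| = 2p ≥ p.
The pumping lemma gives a decomposition w = xyz where |xy| ≤ p and y is nonempty.
Because |xy| ≤ p and w begins with p copies of a, we have y = a^k with 1 ≤ k ≤ p.
Pump with i = 2: xy^2z = a^{p+k} b^p. Now n = p+k > p = m, so the condition n ≤ m fails. Thus xy^2z ∉ L.
Contradiction. Therefore L is not regular.

a^{p+k} b^p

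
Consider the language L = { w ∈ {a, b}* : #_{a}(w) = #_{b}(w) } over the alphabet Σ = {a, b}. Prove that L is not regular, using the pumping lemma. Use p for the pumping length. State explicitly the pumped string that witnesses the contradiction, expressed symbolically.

a^{p+k} b^p

Toward a contradiction, assume L is regular with pumping length p.
Choose w = a^p b^p ∈ L with |w| = 2p ≥ p.
Write w = xyz as guaranteed by the lemma, with |xy| ≤ p and y is nonempty.
Since the first p symbols of w are all a's and |xy| ≤ p, y lies entirely in the leading a-block: y = a^k for some k with 1 ≤ k ≤ p.
Pump with i = 2: xy^2z = a^{p+k} b^p has p+k occurrences of a but only p of b. Since k ≥ 1 the counts differ, so xy^2z ∉ L.
This contradicts the pumping lemma, so L is not regular.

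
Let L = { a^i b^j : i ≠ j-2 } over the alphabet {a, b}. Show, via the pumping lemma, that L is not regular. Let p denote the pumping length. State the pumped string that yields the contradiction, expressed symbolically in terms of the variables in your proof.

a^{p+p!} b^{p+p!+2}

Suppose for contradiction that L is regular, and let p be the pumping length.
Choose w = a^p b^{p+p!+2}. Since p ≠ (p+p!+2)-2 = p+p!, w ∈ L; and |w| ≥ p.
Write w = xyz as guaranteed by the lemma, with |xy| ≤ p and |y| ≥ 1.
The first p characters of w are a's, so xy (and hence y) consists only of a's. Write y = a^k, 1 ≤ k ≤ p.
Since 1 ≤ k ≤ p, k divides p!; set t = 1 + p!/k. Then xy^t z has p + (p!/k)·k = p + p! copies of a. Now the a-count is p+p! and (b-count)-2 = (p+p!+2)-2 = p+p!, so i ≠ j-2 fails. So xy^t z = a^{p+p!} b^{p+p!+2} ∉ L.
This is a contradiction; hence L is not regular.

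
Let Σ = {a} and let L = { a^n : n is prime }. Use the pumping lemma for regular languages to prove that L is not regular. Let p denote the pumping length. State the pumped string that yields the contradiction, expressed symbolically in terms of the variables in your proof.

a^{q(1+k)}

Assume L is regular; let p be its pumping constant.
Let q be a prime with q ≥ p+2 (infinitely many primes exist), and take w = a^q ∈ L with |w| = q ≥ p.
The pumping lemma gives a decomposition w = xyz where |xy| ≤ p and y is nonempty.
Then y = a^k for some k with 1 ≤ k ≤ p.
Since 1 ≤ k ≤ p, |xz| = q-k. Pump with i = q+1: |xy^{q+1}z| = (q-k)+(q+1)k = q+qk = q(1+k), which is composite (both factors ≥ 2). So xy^{q+1}z = a^{q(1+k)} ∉ L.
Contradiction. Therefore L is not regular.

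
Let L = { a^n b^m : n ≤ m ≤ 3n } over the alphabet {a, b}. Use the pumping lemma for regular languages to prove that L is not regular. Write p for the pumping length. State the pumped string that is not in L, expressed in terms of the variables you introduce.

a^{p+k} b^p

Assume L is regular. Let p be the pumping length given by the pumping lemma.
Take w = a^p b^p ∈ L (since p ≤ p ≤ 3p), with |w| = 2p ≥ p.
The pumping lemma gives a decomposition w = xyz where |xy| ≤ p and |y| > 0.
The first p characters of w are a's, so xy (and hence y) consists only of a's. Write y = a^k, 1 ≤ k ≤ p.
Pump with i = 2: xy^2z = a^{p+k} b^p. Now n = p+k > p = m, so the condition n ≤ m fails. Thus xy^2z ∉ L.
Contradiction. Therefore L is not regular.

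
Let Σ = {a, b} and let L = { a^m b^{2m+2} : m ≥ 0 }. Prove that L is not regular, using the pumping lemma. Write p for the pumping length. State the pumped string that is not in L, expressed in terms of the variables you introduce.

Toward a contradiction, assume L is regular with pumping length p.
Let w = a^p b^{2p+2} ∈ L; note |w| = 3p+2 ≥ p.
The pumping lemma gives a decomposition w = xyz where |xy| ≤ p and |y| > 0.
Because |xy| ≤ p and w begins with p copies of a, we have y = a^k with 1 ≤ k ≤ p.
Pump with i = 2: xy^2z = a^{p+k} b^{2p+2}. For this to lie in L we would need 2p+2 = 2(p+k)+2, which forces k = 0. But k ≥ 1, so xy^2z ∉ L.
Contradiction. Therefore L is not regular.

a^{p+k} b^{2p+2}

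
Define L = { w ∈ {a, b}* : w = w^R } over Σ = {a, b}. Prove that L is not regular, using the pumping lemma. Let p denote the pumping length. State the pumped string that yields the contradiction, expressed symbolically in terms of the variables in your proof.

Suppose for contradiction that L is regular, and let p be the pumping length.
Take w = a^p b a^p, a palindrome of length 2p+1 ≥ p.
Write w = xyz as guaranteed by the lemma, with |xy| ≤ p and |y| ≥ 1.
Since the first p symbols of w are all a's and |xy| ≤ p, y lies entirely in the leading a-block: y = a^k for some k with 1 ≤ k ≤ p.
Pump with i = 2: xy^2z = a^{p+k} b a^p. Its reverse is a^p b a^{p+k}, which differs from xy^2z since k ≥ 1. So xy^2z is not a palindrome and xy^2z ∉ L.
This contradicts the pumping lemma, so L is not regular.

a^{p+k} b a^p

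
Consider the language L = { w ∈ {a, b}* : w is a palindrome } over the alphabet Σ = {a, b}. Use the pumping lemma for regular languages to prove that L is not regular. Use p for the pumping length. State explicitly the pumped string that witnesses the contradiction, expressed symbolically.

Assume L is regular. Let p be the pumping length given by the pumping lemma.
Take w = a^p b a^p, a palindrome of length 2p+1 ≥ p.
By the pumping lemma, w = xyz with |xy| ≤ p and |y| ≥ 1.
Because |xy| ≤ p and w begins with p copies of a, we have y = a^k with 1 ≤ k ≤ p.
Pump with i = 2: xy^2z = a^{p+k} b a^p. Its reverse is a^p b a^{p+k}, which differs from xy^2z since k ≥ 1. So xy^2z is not a palindrome and xy^2z ∉ L.
This is a contradiction; hence L is not regular.

a^{p+k} b a^p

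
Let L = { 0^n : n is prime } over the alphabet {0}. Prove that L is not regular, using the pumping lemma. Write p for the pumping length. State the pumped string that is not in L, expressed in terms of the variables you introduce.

Toward a contradiction, assume L is regular with pumping length p.
Let q be a prime with q ≥ p+2 (infinitely many primes exist), and take w = 0^q ∈ L with |w| = q ≥ p.
Write w = xyz as guaranteed by the lemma, with |xy| ≤ p and |y| ≥ 1.
Then y = 0^k for some k with 1 ≤ k ≤ p.
Since 1 ≤ k ≤ p, |xz| = q-k. Pump with i = q+1: |xy^{q+1}z| = (q-k)+(q+1)k = q+qk = q(1+k), which is composite (both factors ≥ 2). So xy^{q+1}z = 0^{q(1+k)} ∉ L.
Contradiction. Therefore L is not regular.

0^{q(1+k)}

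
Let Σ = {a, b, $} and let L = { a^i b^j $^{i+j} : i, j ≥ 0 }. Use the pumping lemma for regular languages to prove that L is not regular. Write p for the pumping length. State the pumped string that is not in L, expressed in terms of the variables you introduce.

Assume L is regular; let p be its pumping constant.
Take w = a^p b^p $^{2p} ∈ L (with i=j=p, i+j=2p), |w| = 4p ≥ p.
By the pumping lemma, w = xyz with |xy| ≤ p and |y| ≥ 1.
The first p characters of w are a's, so xy (and hence y) consists only of a's. Write y = a^k, 1 ≤ k ≤ p.
Consider xy^2z = a^{p+k} b^p $^{2p}. Now the a- and b-counts sum to 2p+k, but the $-count is 2p ≠ 2p+k. So xy^2z ∉ L.
This is a contradiction; hence L is not regular.

a^{p+k} b^p $^{2p}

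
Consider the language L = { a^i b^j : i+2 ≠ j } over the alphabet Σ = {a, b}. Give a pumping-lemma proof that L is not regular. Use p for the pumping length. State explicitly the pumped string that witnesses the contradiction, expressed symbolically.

Toward a contradiction, assume L is regular with pumping length p.
Choose w = a^p b^{p+p!+2}. Since p ≠ (p+p!+2)-2 = p+p!, w ∈ L; and |w| ≥ p.
Write w = xyz as guaranteed by the lemma, with |xy| ≤ p and |y| ≥ 1.
Because |xy| ≤ p and w begins with p copies of a, we have y = a^k with 1 ≤ k ≤ p.
Since 1 ≤ k ≤ p, k divides p!; set t = 1 + p!/k. Then xy^t z has p + (p!/k)·k = p + p! copies of a. Now the a-count is p+p! and (b-count)-2 = (p+p!+2)-2 = p+p!, so i+2 ≠ j fails. So xy^t z = a^{p+p!} b^{p+p!+2} ∉ L.
Contradiction. Therefore L is not regular.

a^{p+p!} b^{p+p!+2}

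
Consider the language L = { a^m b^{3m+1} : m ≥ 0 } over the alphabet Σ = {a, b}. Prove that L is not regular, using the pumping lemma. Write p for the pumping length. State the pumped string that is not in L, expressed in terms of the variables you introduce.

Assume L is regular. Let p be the pumping length given by the pumping lemma.
Let w = a^p b^{3p+1} ∈ L; note |w| = 4p+1 ≥ p.
Write w = xyz as guaranteed by the lemma, with |xy| ≤ p and y is nonempty.
Since the first p symbols of w are all a's and |xy| ≤ p, y lies entirely in the leading a-block: y = a^k for some k with 1 ≤ k ≤ p.
Pump with i = 2: xy^2z = a^{p+k} b^{3p+1}. For this to lie in L we would need 3p+1 = 3(p+k)+1, which forces k = 0. But k ≥ 1, so xy^2z ∉ L.
This is a contradiction; hence L is not regular.

a^{p+k} b^{3p+1}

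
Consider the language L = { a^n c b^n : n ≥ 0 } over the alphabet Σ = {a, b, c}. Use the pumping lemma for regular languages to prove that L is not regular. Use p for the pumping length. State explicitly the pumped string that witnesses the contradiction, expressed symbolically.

a^{p+k} c b^p

Toward a contradiction, assume L is regular with pumping length p.
Take w = a^p c b^p ∈ L with |w| = 2p+1 ≥ p.
Write w = xyz as guaranteed by the lemma, with |xy| ≤ p and y is nonempty.
Because |xy| ≤ p and w begins with p copies of a, we have y = a^k with 1 ≤ k ≤ p.
Pump with i = 2: xy^2z = a^{p+k} c b^p, which would require p+k = p. But k ≥ 1, so xy^2z ∉ L.
This contradicts the pumping lemma, so L is not regular.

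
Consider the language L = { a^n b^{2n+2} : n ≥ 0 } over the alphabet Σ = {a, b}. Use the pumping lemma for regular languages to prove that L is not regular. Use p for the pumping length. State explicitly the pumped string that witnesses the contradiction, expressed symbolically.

Toward a contradiction, assume L is regular with pumping length p.
Choose w = a^p b^{2p+2}, which is in L with |w| = 3p+2 ≥ p.
Write w = xyz as guaranteed by the lemma, with |xy| ≤ p and |y| > 0.
Since the first p symbols of w are all a's and |xy| ≤ p, y lies entirely in the leading a-block: y = a^k for some k with 1 ≤ k ≤ p.
Pump with i = 2: xy^2z = a^{p+k} b^{2p+2}. For this to lie in L we would need 2p+2 = 2(p+k)+2, which forces k = 0. But k ≥ 1, so xy^2z ∉ L.
This is a contradiction; hence L is not regular.

a^{p+k} b^{2p+2}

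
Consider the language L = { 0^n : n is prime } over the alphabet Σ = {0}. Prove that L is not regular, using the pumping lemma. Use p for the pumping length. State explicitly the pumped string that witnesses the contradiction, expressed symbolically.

Toward a contradiction, assume L is regular with pumping length p.
Let q be a prime with q ≥ p+2 (infinitely many primes exist), and take w = 0^q ∈ L with |w| = q ≥ p.
The pumping lemma gives a decomposition w = xyz where |xy| ≤ p and |y| ≥ 1.
Then y = 0^k for some k with 1 ≤ k ≤ p.
Since 1 ≤ k ≤ p, |xz| = q-k. Pump with i = q+1: |xy^{q+1}z| = (q-k)+(q+1)k = q+qk = q(1+k), which is composite (both factors ≥ 2). So xy^{q+1}z = 0^{q(1+k)} ∉ L.
Contradiction. Therefore L is not regular.

0^{q(1+k)}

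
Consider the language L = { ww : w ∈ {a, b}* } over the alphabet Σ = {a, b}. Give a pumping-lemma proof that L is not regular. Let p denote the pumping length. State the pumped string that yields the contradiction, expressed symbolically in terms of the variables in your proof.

Assume L is regular; let p be its pumping constant.
Take w = a^p b^p a^p b^p = uu where u = a^pb^p; then w ∈ L and |w| = 4p ≥ p.
The pumping lemma gives a decomposition w = xyz where |xy| ≤ p and |y| ≥ 1.
Because |xy| ≤ p and w begins with p copies of a, we have y = a^k with 1 ≤ k ≤ p.
Pump with i = 2: xy^2z = a^{p+k} b^p a^p b^p, of length 4p+k. Suppose this equals vv. The string starts with a and ends with b, so v does too; thus the boundary between the two copies of v is a b→a transition. There is exactly one such transition, at position 2p+k, so |v| = 2p+k and |vv| = 4p+2k ≠ 4p+k since k ≥ 1. So xy^2z ∉ L.
This contradicts the pumping lemma, so L is not regular.

a^{p+k} b^p a^p b^p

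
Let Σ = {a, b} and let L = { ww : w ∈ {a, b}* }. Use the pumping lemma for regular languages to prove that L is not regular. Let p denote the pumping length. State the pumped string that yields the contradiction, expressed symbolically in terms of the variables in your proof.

a^{p+k} b^p a^p b^p

Assume L is regular; let p be its pumping constant.
Take w = a^p b^p a^p b^p = uu where u = a^pb^p; then w ∈ L and |w| = 4p ≥ p.
Write w = xyz as guaranteed by the lemma, with |xy| ≤ p and |y| ≥ 1.
Because |xy| ≤ p and w begins with p copies of a, we have y = a^k with 1 ≤ k ≤ p.
Pump with i = 2: xy^2z = a^{p+k} b^p a^p b^p, of length 4p+k. Suppose this equals vv. The string starts with a and ends with b, so v does too; thus the boundary between the two copies of v is a b→a transition. There is exactly one such transition, at position 2p+k, so |v| = 2p+k and |vv| = 4p+2k ≠ 4p+k since k ≥ 1. So xy^2z ∉ L.
This contradicts the pumping lemma, so L is not regular.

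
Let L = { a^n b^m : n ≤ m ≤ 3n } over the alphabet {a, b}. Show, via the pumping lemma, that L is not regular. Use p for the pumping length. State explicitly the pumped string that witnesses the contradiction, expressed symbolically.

Suppose for contradiction that L is regular, and let p be the pumping length.
Take w = a^p b^p ∈ L (since p ≤ p ≤ 3p), with |w| = 2p ≥ p.
By the pumping lemma, w = xyz with |xy| ≤ p and |y| > 0.
Because |xy| ≤ p and w begins with p copies of a, we have y = a^k with 1 ≤ k ≤ p.
Pump with i = 2: xy^2z = a^{p+k} b^p. Now n = p+k > p = m, so the condition n ≤ m fails. Thus xy^2z ∉ L.
This contradicts the pumping lemma, so L is not regular.

a^{p+k} b^p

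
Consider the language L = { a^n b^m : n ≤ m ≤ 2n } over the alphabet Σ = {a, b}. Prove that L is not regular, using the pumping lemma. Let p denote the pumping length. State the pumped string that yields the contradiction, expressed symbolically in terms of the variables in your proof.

a^{p+k} b^p

Assume L is regular; let p be its pumping constant.
Take w = a^p b^p ∈ L (since p ≤ p ≤ 2p), with |w| = 2p ≥ p.
The pumping lemma gives a decomposition w = xyz where |xy| ≤ p and |y| > 0.
Since the first p symbols of w are all a's and |xy| ≤ p, y lies entirely in the leading a-block: y = a^k for some k with 1 ≤ k ≤ p.
Pump with i = 2: xy^2z = a^{p+k} b^p. Now n = p+k > p = m, so the condition n ≤ m fails. Thus xy^2z ∉ L.
Contradiction. Therefore L is not regular.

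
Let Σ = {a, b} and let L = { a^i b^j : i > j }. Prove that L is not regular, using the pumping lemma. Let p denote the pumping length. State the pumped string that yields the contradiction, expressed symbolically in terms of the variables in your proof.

Suppose for contradiction that L is regular, and let p be the pumping length.
Choose w = a^{p+1} b^p ∈ L, with |w| = 2p+1 ≥ p.
The pumping lemma gives a decomposition w = xyz where |xy| ≤ p and y is nonempty.
Since the first p symbols of w are all a's and |xy| ≤ p, y lies entirely in the leading a-block: y = a^k for some k with 1 ≤ k ≤ p.
Consider xy^0z = xz = a^{p+1-k} b^p. Since k ≥ 1, the a-count p+1-k is at most p, so i > j fails; thus xz ∉ L.
This is a contradiction; hence L is not regular.

a^{p+1-k} b^p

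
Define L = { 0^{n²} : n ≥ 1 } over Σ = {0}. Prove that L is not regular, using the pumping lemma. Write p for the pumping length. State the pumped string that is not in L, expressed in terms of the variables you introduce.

0^{p²+k}

Assume L is regular; let p be its pumping constant.
Take w = 0^{p²} ∈ L with |w| = p² ≥ p.
The pumping lemma gives a decomposition w = xyz where |xy| ≤ p and |y| ≥ 1.
Then y = 0^k for some k with 1 ≤ k ≤ p.
Pump with i = 2: xy^2z = 0^{p²+k}. Since 1 ≤ k ≤ p, p² < p²+k ≤ p²+p < (p+1)², so p²+k lies strictly between consecutive squares and is not a perfect square. So xy^2z ∉ L.
Contradiction. Therefore L is not regular.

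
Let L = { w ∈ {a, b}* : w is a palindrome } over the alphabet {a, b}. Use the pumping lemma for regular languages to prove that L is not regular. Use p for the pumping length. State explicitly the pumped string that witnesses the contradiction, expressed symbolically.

a^{p+k} b a^p

Suppose for contradiction that L is regular, and let p be the pumping length.
Take w = a^p b a^p, a palindrome of length 2p+1 ≥ p.
Write w = xyz as guaranteed by the lemma, with |xy| ≤ p and |y| > 0.
Because |xy| ≤ p and w begins with p copies of a, we have y = a^k with 1 ≤ k ≤ p.
Pump with i = 2: xy^2z = a^{p+k} b a^p. Its reverse is a^p b a^{p+k}, which differs from xy^2z since k ≥ 1. So xy^2z is not a palindrome and xy^2z ∉ L.
This is a contradiction; hence L is not regular.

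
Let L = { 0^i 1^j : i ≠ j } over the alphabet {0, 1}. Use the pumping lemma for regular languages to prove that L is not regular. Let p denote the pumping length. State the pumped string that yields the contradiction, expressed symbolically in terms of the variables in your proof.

0^{p+p!} 1^{p+p!}

Assume L is regular. Let p be the pumping length given by the pumping lemma.
Choose w = 0^p 1^{p+p!}. Since p ≠ p+p!, w ∈ L; and |w| ≥ p.
By the pumping lemma, w = xyz with |xy| ≤ p and y is nonempty.
Since the first p symbols of w are all 0's and |xy| ≤ p, y lies entirely in the leading 0-block: y = 0^k for some k with 1 ≤ k ≤ p.
Since 1 ≤ k ≤ p, k divides p!; set t = 1 + p!/k. Then xy^t z has p + (p!/k)·k = p + p! copies of 0. Now the 0-count equals the 1-count, so i ≠ j fails. So xy^t z = 0^{p+p!} 1^{p+p!} ∉ L.
This contradicts the pumping lemma, so L is not regular.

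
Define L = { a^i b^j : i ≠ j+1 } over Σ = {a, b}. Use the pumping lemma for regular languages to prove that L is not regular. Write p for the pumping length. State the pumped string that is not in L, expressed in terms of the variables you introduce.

a^{p+p!} b^{p+p!-1}

Suppose for contradiction that L is regular, and let p be the pumping length.
Choose w = a^p b^{p+p!-1}. Since p ≠ (p+p!-1)+1 = p+p!, w ∈ L; and |w| ≥ p.
By the pumping lemma, w = xyz with |xy| ≤ p and y is nonempty.
Because |xy| ≤ p and w begins with p copies of a, we have y = a^k with 1 ≤ k ≤ p.
Since 1 ≤ k ≤ p, k divides p!; set t = 1 + p!/k. Then xy^t z has p + (p!/k)·k = p + p! copies of a. Now the a-count is p+p! and (b-count)+1 = (p+p!-1)+1 = p+p!, so i ≠ j+1 fails. So xy^t z = a^{p+p!} b^{p+p!-1} ∉ L.
This is a contradiction; hence L is not regular.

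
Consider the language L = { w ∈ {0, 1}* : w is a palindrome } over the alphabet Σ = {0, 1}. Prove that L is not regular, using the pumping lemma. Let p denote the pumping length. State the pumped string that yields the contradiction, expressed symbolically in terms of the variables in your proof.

Toward a contradiction, assume L is regular with pumping length p.
Take w = 0^p 1 0^p, a palindrome of length 2p+1 ≥ p.
The pumping lemma gives a decomposition w = xyz where |xy| ≤ p and |y| ≥ 1.
Since the first p symbols of w are all 0's and |xy| ≤ p, y lies entirely in the leading 0-block: y = 0^k for some k with 1 ≤ k ≤ p.
Pump with i = 2: xy^2z = 0^{p+k} 1 0^p. Its reverse is 0^p 1 0^{p+k}, which differs from xy^2z since k ≥ 1. So xy^2z is not a palindrome and xy^2z ∉ L.
This contradicts the pumping lemma, so L is not regular.

0^{p+k} 1 0^p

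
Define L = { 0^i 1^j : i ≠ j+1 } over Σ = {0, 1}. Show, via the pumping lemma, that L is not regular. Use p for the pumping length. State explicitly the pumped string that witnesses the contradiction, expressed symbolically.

0^{p+p!} 1^{p+p!-1}

Suppose for contradiction that L is regular, and let p be the pumping length.
Choose w = 0^p 1^{p+p!-1}. Since p ≠ (p+p!-1)+1 = p+p!, w ∈ L; and |w| ≥ p.
Write w = xyz as guaranteed by the lemma, with |xy| ≤ p and |y| > 0.
The first p characters of w are 0's, so xy (and hence y) consists only of 0's. Write y = 0^k, 1 ≤ k ≤ p.
Since 1 ≤ k ≤ p, k divides p!; set t = 1 + p!/k. Then xy^t z has p + (p!/k)·k = p + p! copies of 0. Now the 0-count is p+p! and (1-count)+1 = (p+p!-1)+1 = p+p!, so i ≠ j+1 fails. So xy^t z = 0^{p+p!} 1^{p+p!-1} ∉ L.
This is a contradiction; hence L is not regular.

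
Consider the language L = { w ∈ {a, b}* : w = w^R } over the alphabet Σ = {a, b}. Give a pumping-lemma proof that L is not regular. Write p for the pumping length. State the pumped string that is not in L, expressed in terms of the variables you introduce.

Toward a contradiction, assume L is regular with pumping length p.
Take w = a^p b a^p, a palindrome of length 2p+1 ≥ p.
By the pumping lemma, w = xyz with |xy| ≤ p and |y| > 0.
Since the first p symbols of w are all a's and |xy| ≤ p, y lies entirely in the leading a-block: y = a^k for some k with 1 ≤ k ≤ p.
Pump with i = 2: xy^2z = a^{p+k} b a^p. Its reverse is a^p b a^{p+k}, which differs from xy^2z since k ≥ 1. So xy^2z is not a palindrome and xy^2z ∉ L.
This contradicts the pumping lemma, so L is not regular.

a^{p+k} b a^p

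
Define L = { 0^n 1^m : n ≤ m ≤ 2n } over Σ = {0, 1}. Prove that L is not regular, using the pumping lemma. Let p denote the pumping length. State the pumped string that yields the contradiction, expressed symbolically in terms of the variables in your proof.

Assume L is regular. Let p be the pumping length given by the pumping lemma.
Take w = 0^p 1^p ∈ L (since p ≤ p ≤ 2p), with |w| = 2p ≥ p.
The pumping lemma gives a decomposition w = xyz where |xy| ≤ p and |y| > 0.
Since the first p symbols of w are all 0's and |xy| ≤ p, y lies entirely in the leading 0-block: y = 0^k for some k with 1 ≤ k ≤ p.
Pump with i = 2: xy^2z = 0^{p+k} 1^p. Now n = p+k > p = m, so the condition n ≤ m fails. Thus xy^2z ∉ L.
This is a contradiction; hence L is not regular.

0^{p+k} 1^p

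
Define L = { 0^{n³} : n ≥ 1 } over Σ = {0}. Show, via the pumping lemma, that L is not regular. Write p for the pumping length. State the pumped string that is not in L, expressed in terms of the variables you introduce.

Assume L is regular; let p be its pumping constant.
Take w = 0^{p³} ∈ L with |w| = p³ ≥ p.
By the pumping lemma, w = xyz with |xy| ≤ p and |y| ≥ 1.
Then y = 0^k for some k with 1 ≤ k ≤ p.
Pump with i = 2: xy^2z = 0^{p³+k}. Since 1 ≤ k ≤ p, p³ < p³+k ≤ p³+p < p³+3p²+3p+1 = (p+1)³, so p³+k is not a perfect cube. So xy^2z ∉ L.
This is a contradiction; hence L is not regular.

0^{p³+k}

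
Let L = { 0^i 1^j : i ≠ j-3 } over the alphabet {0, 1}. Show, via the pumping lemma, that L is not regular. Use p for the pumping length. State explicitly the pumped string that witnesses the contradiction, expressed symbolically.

0^{p+p!} 1^{p+p!+3}

Assume L is regular. Let p be the pumping length given by the pumping lemma.
Choose w = 0^p 1^{p+p!+3}. Since p ≠ (p+p!+3)-3 = p+p!, w ∈ L; and |w| ≥ p.
Write w = xyz as guaranteed by the lemma, with |xy| ≤ p and y is nonempty.
Because |xy| ≤ p and w begins with p copies of 0, we have y = 0^k with 1 ≤ k ≤ p.
Since 1 ≤ k ≤ p, k divides p!; set t = 1 + p!/k. Then xy^t z has p + (p!/k)·k = p + p! copies of 0. Now the 0-count is p+p! and (1-count)-3 = (p+p!+3)-3 = p+p!, so i ≠ j-3 fails. So xy^t z = 0^{p+p!} 1^{p+p!+3} ∉ L.
This is a contradiction; hence L is not regular.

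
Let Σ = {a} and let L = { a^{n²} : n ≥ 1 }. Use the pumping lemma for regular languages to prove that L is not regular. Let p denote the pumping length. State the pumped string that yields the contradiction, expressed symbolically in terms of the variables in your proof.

Suppose for contradiction that L is regular, and let p be the pumping length.
Take w = a^{p²} ∈ L with |w| = p² ≥ p.
The pumping lemma gives a decomposition w = xyz where |xy| ≤ p and y is nonempty.
Then y = a^k for some k with 1 ≤ k ≤ p.
Pump with i = 2: xy^2z = a^{p²+k}. Since 1 ≤ k ≤ p, p² < p²+k ≤ p²+p < (p+1)², so p²+k lies strictly between consecutive squares and is not a perfect square. So xy^2z ∉ L.
This contradicts the pumping lemma, so L is not regular.

a^{p²+k}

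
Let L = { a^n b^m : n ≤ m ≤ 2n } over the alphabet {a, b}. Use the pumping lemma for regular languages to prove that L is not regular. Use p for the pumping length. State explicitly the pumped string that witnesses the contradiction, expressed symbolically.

a^{p+k} b^p

Assume L is regular. Let p be the pumping length given by the pumping lemma.
Take w = a^p b^p ∈ L (since p ≤ p ≤ 2p), with |w| = 2p ≥ p.
Write w = xyz as guaranteed by the lemma, with |xy| ≤ p and |y| ≥ 1.
The first p characters of w are a's, so xy (and hence y) consists only of a's. Write y = a^k, 1 ≤ k ≤ p.
Pump with i = 2: xy^2z = a^{p+k} b^p. Now n = p+k > p = m, so the condition n ≤ m fails. Thus xy^2z ∉ L.
This is a contradiction; hence L is not regular.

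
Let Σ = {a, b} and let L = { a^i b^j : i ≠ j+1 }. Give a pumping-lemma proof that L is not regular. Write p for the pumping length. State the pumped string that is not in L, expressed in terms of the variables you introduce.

a^{p+p!} b^{p+p!-1}

Assume L is regular; let p be its pumping constant.
Choose w = a^p b^{p+p!-1}. Since p ≠ (p+p!-1)+1 = p+p!, w ∈ L; and |w| ≥ p.
Write w = xyz as guaranteed by the lemma, with |xy| ≤ p and |y| > 0.
Since the first p symbols of w are all a's and |xy| ≤ p, y lies entirely in the leading a-block: y = a^k for some k with 1 ≤ k ≤ p.
Since 1 ≤ k ≤ p, k divides p!; set t = 1 + p!/k. Then xy^t z has p + (p!/k)·k = p + p! copies of a. Now the a-count is p+p! and (b-count)+1 = (p+p!-1)+1 = p+p!, so i ≠ j+1 fails. So xy^t z = a^{p+p!} b^{p+p!-1} ∉ L.
This is a contradiction; hence L is not regular.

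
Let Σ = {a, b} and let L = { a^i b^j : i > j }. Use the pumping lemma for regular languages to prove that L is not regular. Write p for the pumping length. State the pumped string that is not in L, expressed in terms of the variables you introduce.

a^{p+1-k} b^p

Suppose for contradiction that L is regular, and let p be the pumping length.
Choose w = a^{p+1} b^p ∈ L, with |w| = 2p+1 ≥ p.
By the pumping lemma, w = xyz with |xy| ≤ p and |y| ≥ 1.
Since the first p symbols of w are all a's and |xy| ≤ p, y lies entirely in the leading a-block: y = a^k for some k with 1 ≤ k ≤ p.
Consider xy^0z = xz = a^{p+1-k} b^p. Since k ≥ 1, the a-count p+1-k is at most p, so i > j fails; thus xz ∉ L.
Contradiction. Therefore L is not regular.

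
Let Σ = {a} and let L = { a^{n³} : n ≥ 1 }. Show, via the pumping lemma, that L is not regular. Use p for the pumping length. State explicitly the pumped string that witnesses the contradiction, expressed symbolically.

Suppose for contradiction that L is regular, and let p be the pumping length.
Take w = a^{p³} ∈ L with |w| = p³ ≥ p.
The pumping lemma gives a decomposition w = xyz where |xy| ≤ p and y is nonempty.
Then y = a^k for some k with 1 ≤ k ≤ p.
Pump with i = 2: xy^2z = a^{p³+k}. Since 1 ≤ k ≤ p, p³ < p³+k ≤ p³+p < p³+3p²+3p+1 = (p+1)³, so p³+k is not a perfect cube. So xy^2z ∉ L.
This contradicts the pumping lemma, so L is not regular.

a^{p³+k}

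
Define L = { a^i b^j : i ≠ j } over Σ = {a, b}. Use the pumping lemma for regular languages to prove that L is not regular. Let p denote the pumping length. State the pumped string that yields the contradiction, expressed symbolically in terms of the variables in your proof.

Suppose for contradiction that L is regular, and let p be the pumping length.
Choose w = a^p b^{p+p!}. Since p ≠ p+p!, w ∈ L; and |w| ≥ p.
The pumping lemma gives a decomposition w = xyz where |xy| ≤ p and y is nonempty.
The first p characters of w are a's, so xy (and hence y) consists only of a's. Write y = a^k, 1 ≤ k ≤ p.
Since 1 ≤ k ≤ p, k divides p!; set t = 1 + p!/k. Then xy^t z has p + (p!/k)·k = p + p! copies of a. Now the a-count equals the b-count, so i ≠ j fails. So xy^t z = a^{p+p!} b^{p+p!} ∉ L.
This contradicts the pumping lemma, so L is not regular.

a^{p+p!} b^{p+p!}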